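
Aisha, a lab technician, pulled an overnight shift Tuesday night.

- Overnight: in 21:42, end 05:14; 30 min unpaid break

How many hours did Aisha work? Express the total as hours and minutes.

Overnight: 21:42 → midnight = 2 h 18 min; midnight → 05:14 = 5 h 14 min; span 7 h 32 min; less 30 min break → 7 h 2 min

7 h 2 min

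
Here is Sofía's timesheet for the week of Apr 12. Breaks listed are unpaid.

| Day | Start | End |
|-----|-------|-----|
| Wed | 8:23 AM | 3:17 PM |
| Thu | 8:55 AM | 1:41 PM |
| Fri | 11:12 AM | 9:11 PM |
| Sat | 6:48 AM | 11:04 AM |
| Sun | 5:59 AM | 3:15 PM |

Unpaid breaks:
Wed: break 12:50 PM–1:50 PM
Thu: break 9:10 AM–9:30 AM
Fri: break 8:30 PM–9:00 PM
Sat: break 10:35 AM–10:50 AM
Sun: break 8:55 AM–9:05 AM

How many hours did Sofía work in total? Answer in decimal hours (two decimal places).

32.93 hours

Wed: 8:23 AM–3:17 PM = 6 h 54 min; less 60 min break → 5 h 54 min
Thu: 8:55 AM–1:41 PM = 4 h 46 min; less 20 min break → 4 h 26 min
Fri: 11:12 AM–9:11 PM = 9 h 59 min; less 30 min break → 9 h 29 min
Sat: 6:48 AM–11:04 AM = 4 h 16 min; less 15 min break → 4 h 1 min
Sun: 5:59 AM–3:15 PM = 9 h 16 min; less 10 min break → 9 h 6 min
Total: 5 h 54 min + 4 h 26 min + 9 h 29 min + 4 h 1 min + 9 h 6 min = 32 h 56 min.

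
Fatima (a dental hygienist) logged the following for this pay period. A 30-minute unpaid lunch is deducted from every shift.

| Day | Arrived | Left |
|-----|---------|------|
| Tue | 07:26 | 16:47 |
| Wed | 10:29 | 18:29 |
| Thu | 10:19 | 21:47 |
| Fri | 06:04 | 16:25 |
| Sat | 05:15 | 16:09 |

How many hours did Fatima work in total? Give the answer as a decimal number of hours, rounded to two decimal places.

47.57 hours

Tue: 07:26–16:47 = 9 h 21 min; less 30 min break → 8 h 51 min
Wed: 10:29–18:29 = 8 h 0 min; less 30 min break → 7 h 30 min
Thu: 10:19–21:47 = 11 h 28 min; less 30 min break → 10 h 58 min
Fri: 06:04–16:25 = 10 h 21 min; less 30 min break → 9 h 51 min
Sat: 05:15–16:09 = 10 h 54 min; less 30 min break → 10 h 24 min
Total: 8 h 51 min + 7 h 30 min + 10 h 58 min + 9 h 51 min + 10 h 24 min = 47 h 34 min.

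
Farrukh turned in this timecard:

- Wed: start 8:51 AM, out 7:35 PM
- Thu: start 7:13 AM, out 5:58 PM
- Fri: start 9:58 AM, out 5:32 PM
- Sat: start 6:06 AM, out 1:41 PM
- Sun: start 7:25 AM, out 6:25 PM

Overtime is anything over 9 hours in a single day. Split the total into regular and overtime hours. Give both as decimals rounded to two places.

Wed: 8:51 AM–7:35 PM = 10 h 44 min
Thu: 7:13 AM–5:58 PM = 10 h 45 min
Fri: 9:58 AM–5:32 PM = 7 h 34 min
Sat: 6:06 AM–1:41 PM = 7 h 35 min
Sun: 7:25 AM–6:25 PM = 11 h 0 min
Wed reg 9 h 0 min / OT 1 h 44 min; Thu reg 9 h 0 min / OT 1 h 45 min; Fri reg 7 h 34 min / OT 0 h 0 min; Sat reg 7 h 35 min / OT 0 h 0 min; Sun reg 9 h 0 min / OT 2 h 0 min.
Totals: regular 42 h 9 min, overtime 5 h 29 min.

Regular 42.15 hours, overtime 5.48 hours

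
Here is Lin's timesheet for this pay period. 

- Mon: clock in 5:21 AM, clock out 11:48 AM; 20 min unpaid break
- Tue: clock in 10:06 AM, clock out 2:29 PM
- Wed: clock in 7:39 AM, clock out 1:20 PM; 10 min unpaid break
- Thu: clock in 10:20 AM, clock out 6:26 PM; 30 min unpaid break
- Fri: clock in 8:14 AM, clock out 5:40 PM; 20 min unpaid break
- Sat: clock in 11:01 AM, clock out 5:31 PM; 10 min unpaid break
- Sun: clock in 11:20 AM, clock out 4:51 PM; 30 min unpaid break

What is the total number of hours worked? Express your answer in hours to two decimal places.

44.07 hours

Mon: 5:21 AM–11:48 AM = 6 h 27 min; less 20 min break → 6 h 7 min
Tue: 10:06 AM–2:29 PM = 4 h 23 min
Wed: 7:39 AM–1:20 PM = 5 h 41 min; less 10 min break → 5 h 31 min
Thu: 10:20 AM–6:26 PM = 8 h 6 min; less 30 min break → 7 h 36 min
Fri: 8:14 AM–5:40 PM = 9 h 26 min; less 20 min break → 9 h 6 min
Sat: 11:01 AM–5:31 PM = 6 h 30 min; less 10 min break → 6 h 20 min
Sun: 11:20 AM–4:51 PM = 5 h 31 min; less 30 min break → 5 h 1 min
Total: 6 h 7 min + 4 h 23 min + 5 h 31 min + 7 h 36 min + 9 h 6 min + 6 h 20 min + 5 h 1 min = 44 h 4 min.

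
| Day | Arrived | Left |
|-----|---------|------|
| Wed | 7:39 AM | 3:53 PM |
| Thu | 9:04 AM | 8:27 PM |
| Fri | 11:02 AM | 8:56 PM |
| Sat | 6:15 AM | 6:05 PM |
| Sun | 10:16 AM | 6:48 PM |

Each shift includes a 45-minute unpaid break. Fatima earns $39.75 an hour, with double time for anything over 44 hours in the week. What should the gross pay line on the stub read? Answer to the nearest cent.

Wed: 7:39 AM–3:53 PM = 8 h 14 min; less 45 min break → 7 h 29 min
Thu: 9:04 AM–8:27 PM = 11 h 23 min; less 45 min break → 10 h 38 min
Fri: 11:02 AM–8:56 PM = 9 h 54 min; less 45 min break → 9 h 9 min
Sat: 6:15 AM–6:05 PM = 11 h 50 min; less 45 min break → 11 h 5 min
Sun: 10:16 AM–6:48 PM = 8 h 32 min; less 45 min break → 7 h 47 min
Total worked: 46 h 8 min = 2768 min.
Regular 44 h 0 min = 2640 min at $39.75/h; overtime 2 h 8 min = 128 min at $79.50/h.
Pay = (2640 × $39.75 + 128 × $79.50) ÷ 60 = $1918.60.

$1918.60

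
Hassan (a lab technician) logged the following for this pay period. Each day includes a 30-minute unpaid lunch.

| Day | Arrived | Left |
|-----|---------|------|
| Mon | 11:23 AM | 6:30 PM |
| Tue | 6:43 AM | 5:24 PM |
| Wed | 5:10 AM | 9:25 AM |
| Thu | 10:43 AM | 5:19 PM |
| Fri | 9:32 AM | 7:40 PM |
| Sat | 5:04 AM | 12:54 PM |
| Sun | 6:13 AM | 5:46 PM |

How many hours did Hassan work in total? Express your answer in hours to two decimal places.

Mon: 11:23 AM–6:30 PM = 7 h 7 min; less 30 min break → 6 h 37 min
Tue: 6:43 AM–5:24 PM = 10 h 41 min; less 30 min break → 10 h 11 min
Wed: 5:10 AM–9:25 AM = 4 h 15 min; less 30 min break → 3 h 45 min
Thu: 10:43 AM–5:19 PM = 6 h 36 min; less 30 min break → 6 h 6 min
Fri: 9:32 AM–7:40 PM = 10 h 8 min; less 30 min break → 9 h 38 min
Sat: 5:04 AM–12:54 PM = 7 h 50 min; less 30 min break → 7 h 20 min
Sun: 6:13 AM–5:46 PM = 11 h 33 min; less 30 min break → 11 h 3 min
Total: 6 h 37 min + 10 h 11 min + 3 h 45 min + 6 h 6 min + 9 h 38 min + 7 h 20 min + 11 h 3 min = 54 h 40 min.

54.67 hours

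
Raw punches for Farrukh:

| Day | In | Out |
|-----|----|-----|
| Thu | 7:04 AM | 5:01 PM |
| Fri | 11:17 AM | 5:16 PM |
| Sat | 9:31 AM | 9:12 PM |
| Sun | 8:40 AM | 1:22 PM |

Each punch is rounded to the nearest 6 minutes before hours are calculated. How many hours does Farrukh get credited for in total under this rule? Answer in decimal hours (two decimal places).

Thu: in 7:04 AM→7:06 AM, out 5:01 PM→5:00 PM; 9 h 54 min
Fri: in 11:17 AM→11:18 AM, out 5:16 PM→5:18 PM; 6 h 0 min
Sat: in 9:31 AM→9:30 AM, out 9:12 PM→9:12 PM; 11 h 42 min
Sun: in 8:40 AM→8:42 AM, out 1:22 PM→1:24 PM; 4 h 42 min
Total credited: 32 h 18 min.

32.30 hours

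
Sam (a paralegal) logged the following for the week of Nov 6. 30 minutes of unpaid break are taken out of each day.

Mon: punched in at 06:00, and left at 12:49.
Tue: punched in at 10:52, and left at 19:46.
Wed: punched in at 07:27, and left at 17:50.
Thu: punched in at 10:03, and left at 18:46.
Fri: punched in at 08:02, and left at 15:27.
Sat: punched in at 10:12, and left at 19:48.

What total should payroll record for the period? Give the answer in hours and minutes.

48 h 50 min

Mon: 06:00–12:49 = 6 h 49 min; less 30 min break → 6 h 19 min
Tue: 10:52–19:46 = 8 h 54 min; less 30 min break → 8 h 24 min
Wed: 07:27–17:50 = 10 h 23 min; less 30 min break → 9 h 53 min
Thu: 10:03–18:46 = 8 h 43 min; less 30 min break → 8 h 13 min
Fri: 08:02–15:27 = 7 h 25 min; less 30 min break → 6 h 55 min
Sat: 10:12–19:48 = 9 h 36 min; less 30 min break → 9 h 6 min
Total: 6 h 19 min + 8 h 24 min + 9 h 53 min + 8 h 13 min + 6 h 55 min + 9 h 6 min = 48 h 50 min.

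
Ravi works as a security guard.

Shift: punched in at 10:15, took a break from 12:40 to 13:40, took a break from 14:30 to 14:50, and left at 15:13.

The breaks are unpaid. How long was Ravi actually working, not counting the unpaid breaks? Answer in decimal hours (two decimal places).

3.63 hours

Shift: 10:15–15:13 = 4 h 58 min; less 80 min break → 3 h 38 min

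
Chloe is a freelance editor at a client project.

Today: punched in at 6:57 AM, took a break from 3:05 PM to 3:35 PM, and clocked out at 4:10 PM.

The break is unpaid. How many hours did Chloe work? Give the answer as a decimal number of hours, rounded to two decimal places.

Today: 6:57 AM–4:10 PM = 9 h 13 min; less 30 min break → 8 h 43 min

8.72 hours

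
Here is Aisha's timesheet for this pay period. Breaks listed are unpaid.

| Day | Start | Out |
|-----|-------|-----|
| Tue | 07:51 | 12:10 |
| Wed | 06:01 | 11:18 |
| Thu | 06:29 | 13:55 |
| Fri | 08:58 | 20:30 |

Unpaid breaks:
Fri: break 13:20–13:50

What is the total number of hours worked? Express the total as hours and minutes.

28 h 4 min

Tue: 07:51–12:10 = 4 h 19 min
Wed: 06:01–11:18 = 5 h 17 min
Thu: 06:29–13:55 = 7 h 26 min
Fri: 08:58–20:30 = 11 h 32 min; less 30 min break → 11 h 2 min
Total: 4 h 19 min + 5 h 17 min + 7 h 26 min + 11 h 2 min = 28 h 4 min.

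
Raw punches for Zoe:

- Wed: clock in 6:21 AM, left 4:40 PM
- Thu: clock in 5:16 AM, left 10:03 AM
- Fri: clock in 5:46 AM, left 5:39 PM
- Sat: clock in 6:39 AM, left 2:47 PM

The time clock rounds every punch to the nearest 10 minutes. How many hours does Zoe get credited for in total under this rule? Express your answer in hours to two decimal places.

35.00 hours

Wed: in 6:21 AM→6:20 AM, out 4:40 PM→4:40 PM; 10 h 20 min
Thu: in 5:16 AM→5:20 AM, out 10:03 AM→10:00 AM; 4 h 40 min
Fri: in 5:46 AM→5:50 AM, out 5:39 PM→5:40 PM; 11 h 50 min
Sat: in 6:39 AM→6:40 AM, out 2:47 PM→2:50 PM; 8 h 10 min
Total credited: 35 h 0 min.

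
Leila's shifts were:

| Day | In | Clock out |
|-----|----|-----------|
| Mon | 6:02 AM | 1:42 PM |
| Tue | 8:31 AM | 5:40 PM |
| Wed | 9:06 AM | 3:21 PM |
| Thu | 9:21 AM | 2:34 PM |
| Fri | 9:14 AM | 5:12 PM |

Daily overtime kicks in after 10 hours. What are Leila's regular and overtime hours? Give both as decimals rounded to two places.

Mon: 6:02 AM–1:42 PM = 7 h 40 min
Tue: 8:31 AM–5:40 PM = 9 h 9 min
Wed: 9:06 AM–3:21 PM = 6 h 15 min
Thu: 9:21 AM–2:34 PM = 5 h 13 min
Fri: 9:14 AM–5:12 PM = 7 h 58 min
Mon reg 7 h 40 min / OT 0 h 0 min; Tue reg 9 h 9 min / OT 0 h 0 min; Wed reg 6 h 15 min / OT 0 h 0 min; Thu reg 5 h 13 min / OT 0 h 0 min; Fri reg 7 h 58 min / OT 0 h 0 min.
Totals: regular 36 h 15 min, overtime 0 h 0 min.

Regular 36.25 hours, overtime 0.00 hours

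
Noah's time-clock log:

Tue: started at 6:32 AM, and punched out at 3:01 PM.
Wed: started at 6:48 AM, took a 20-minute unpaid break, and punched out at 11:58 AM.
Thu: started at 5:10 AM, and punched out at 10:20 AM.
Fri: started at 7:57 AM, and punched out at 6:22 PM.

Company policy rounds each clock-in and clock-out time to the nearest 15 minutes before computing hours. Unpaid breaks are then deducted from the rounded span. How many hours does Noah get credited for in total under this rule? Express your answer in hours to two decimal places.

28.67 hours

Tue: in 6:32 AM→6:30 AM, out 3:01 PM→3:00 PM; 8 h 30 min
Wed: in 6:48 AM→6:45 AM, out 11:58 AM→12:00 PM; 5 h 15 min − 20 min = 4 h 55 min
Thu: in 5:10 AM→5:15 AM, out 10:20 AM→10:15 AM; 5 h 0 min
Fri: in 7:57 AM→8:00 AM, out 6:22 PM→6:15 PM; 10 h 15 min
Total credited: 28 h 40 min.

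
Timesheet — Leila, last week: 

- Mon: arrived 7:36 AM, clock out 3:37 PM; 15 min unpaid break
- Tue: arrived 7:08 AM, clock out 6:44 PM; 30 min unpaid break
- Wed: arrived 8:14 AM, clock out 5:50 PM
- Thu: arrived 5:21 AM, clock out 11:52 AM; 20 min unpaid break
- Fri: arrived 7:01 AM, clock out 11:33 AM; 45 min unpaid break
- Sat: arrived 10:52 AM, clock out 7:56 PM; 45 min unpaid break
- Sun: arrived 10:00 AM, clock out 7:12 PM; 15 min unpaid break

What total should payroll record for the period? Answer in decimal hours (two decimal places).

Mon: 7:36 AM–3:37 PM = 8 h 1 min; less 15 min break → 7 h 46 min
Tue: 7:08 AM–6:44 PM = 11 h 36 min; less 30 min break → 11 h 6 min
Wed: 8:14 AM–5:50 PM = 9 h 36 min
Thu: 5:21 AM–11:52 AM = 6 h 31 min; less 20 min break → 6 h 11 min
Fri: 7:01 AM–11:33 AM = 4 h 32 min; less 45 min break → 3 h 47 min
Sat: 10:52 AM–7:56 PM = 9 h 4 min; less 45 min break → 8 h 19 min
Sun: 10:00 AM–7:12 PM = 9 h 12 min; less 15 min break → 8 h 57 min
Total: 7 h 46 min + 11 h 6 min + 9 h 36 min + 6 h 11 min + 3 h 47 min + 8 h 19 min + 8 h 57 min = 55 h 42 min.

55.70 hours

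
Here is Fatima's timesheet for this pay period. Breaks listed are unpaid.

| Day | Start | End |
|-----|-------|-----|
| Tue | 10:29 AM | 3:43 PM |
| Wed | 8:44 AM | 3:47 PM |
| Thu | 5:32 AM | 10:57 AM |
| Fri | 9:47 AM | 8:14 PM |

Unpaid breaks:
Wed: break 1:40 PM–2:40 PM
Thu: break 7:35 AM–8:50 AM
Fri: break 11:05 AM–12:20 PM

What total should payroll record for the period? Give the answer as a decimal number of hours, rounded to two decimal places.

24.65 hours

Tue: 10:29 AM–3:43 PM = 5 h 14 min
Wed: 8:44 AM–3:47 PM = 7 h 3 min; less 60 min break → 6 h 3 min
Thu: 5:32 AM–10:57 AM = 5 h 25 min; less 75 min break → 4 h 10 min
Fri: 9:47 AM–8:14 PM = 10 h 27 min; less 75 min break → 9 h 12 min
Total: 5 h 14 min + 6 h 3 min + 4 h 10 min + 9 h 12 min = 24 h 39 min.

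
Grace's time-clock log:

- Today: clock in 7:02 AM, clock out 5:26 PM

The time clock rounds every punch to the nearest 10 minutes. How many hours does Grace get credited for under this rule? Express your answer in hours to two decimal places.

Today: in 7:02 AM→7:00 AM, out 5:26 PM→5:30 PM; 10 h 30 min

10.50 hours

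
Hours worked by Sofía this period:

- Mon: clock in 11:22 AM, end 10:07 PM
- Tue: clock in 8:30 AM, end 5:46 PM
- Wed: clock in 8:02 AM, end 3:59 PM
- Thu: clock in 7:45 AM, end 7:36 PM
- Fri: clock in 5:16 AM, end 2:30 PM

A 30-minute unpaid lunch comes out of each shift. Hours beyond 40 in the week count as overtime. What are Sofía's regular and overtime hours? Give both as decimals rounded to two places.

Mon: 11:22 AM–10:07 PM = 10 h 45 min; less 30 min break → 10 h 15 min
Tue: 8:30 AM–5:46 PM = 9 h 16 min; less 30 min break → 8 h 46 min
Wed: 8:02 AM–3:59 PM = 7 h 57 min; less 30 min break → 7 h 27 min
Thu: 7:45 AM–7:36 PM = 11 h 51 min; less 30 min break → 11 h 21 min
Fri: 5:16 AM–2:30 PM = 9 h 14 min; less 30 min break → 8 h 44 min
Total worked: 46 h 33 min = 46.55 h.
Threshold 40 h → overtime 6 h 33 min, regular 40 h 0 min.

Regular 40.00 hours, overtime 6.55 hours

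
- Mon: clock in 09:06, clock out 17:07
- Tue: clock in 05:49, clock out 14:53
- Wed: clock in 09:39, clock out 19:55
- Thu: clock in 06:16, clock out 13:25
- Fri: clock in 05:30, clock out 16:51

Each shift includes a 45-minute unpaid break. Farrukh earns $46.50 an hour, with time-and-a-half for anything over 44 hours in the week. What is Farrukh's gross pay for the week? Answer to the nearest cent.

Mon: 09:06–17:07 = 8 h 1 min; less 45 min break → 7 h 16 min
Tue: 05:49–14:53 = 9 h 4 min; less 45 min break → 8 h 19 min
Wed: 09:39–19:55 = 10 h 16 min; less 45 min break → 9 h 31 min
Thu: 06:16–13:25 = 7 h 9 min; less 45 min break → 6 h 24 min
Fri: 05:30–16:51 = 11 h 21 min; less 45 min break → 10 h 36 min
Total worked: 42 h 6 min = 2526 min.
Regular 42 h 6 min = 2526 min at $46.50/h; overtime 0 h 0 min = 0 min at $69.75/h.
Pay = (2526 × $46.50 + 0 × $69.75) ÷ 60 = $1957.65.

$1957.65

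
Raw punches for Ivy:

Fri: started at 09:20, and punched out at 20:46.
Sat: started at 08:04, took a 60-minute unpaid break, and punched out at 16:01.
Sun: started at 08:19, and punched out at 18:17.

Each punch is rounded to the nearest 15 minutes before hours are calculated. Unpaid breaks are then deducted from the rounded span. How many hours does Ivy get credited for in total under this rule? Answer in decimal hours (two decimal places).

Fri: in 09:20→09:15, out 20:46→20:45; 11 h 30 min
Sat: in 08:04→08:00, out 16:01→16:00; 8 h 0 min − 60 min = 7 h 0 min
Sun: in 08:19→08:15, out 18:17→18:15; 10 h 0 min
Total credited: 28 h 30 min.

28.50 hours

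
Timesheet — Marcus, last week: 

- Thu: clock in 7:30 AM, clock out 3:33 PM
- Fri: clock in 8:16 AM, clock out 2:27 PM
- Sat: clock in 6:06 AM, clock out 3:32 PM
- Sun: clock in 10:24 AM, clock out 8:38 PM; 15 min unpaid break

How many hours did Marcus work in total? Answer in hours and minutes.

33 h 39 min

Thu: 7:30 AM–3:33 PM = 8 h 3 min
Fri: 8:16 AM–2:27 PM = 6 h 11 min
Sat: 6:06 AM–3:32 PM = 9 h 26 min
Sun: 10:24 AM–8:38 PM = 10 h 14 min; less 15 min break → 9 h 59 min
Total: 8 h 3 min + 6 h 11 min + 9 h 26 min + 9 h 59 min = 33 h 39 min.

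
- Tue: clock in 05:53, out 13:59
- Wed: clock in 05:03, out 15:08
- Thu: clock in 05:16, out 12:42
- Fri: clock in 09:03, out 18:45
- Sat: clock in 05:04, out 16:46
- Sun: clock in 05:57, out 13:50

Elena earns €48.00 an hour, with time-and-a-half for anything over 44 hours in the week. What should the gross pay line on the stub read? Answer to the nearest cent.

Tue: 05:53–13:59 = 8 h 6 min
Wed: 05:03–15:08 = 10 h 5 min
Thu: 05:16–12:42 = 7 h 26 min
Fri: 09:03–18:45 = 9 h 42 min
Sat: 05:04–16:46 = 11 h 42 min
Sun: 05:57–13:50 = 7 h 53 min
Total worked: 54 h 54 min = 3294 min.
Regular 44 h 0 min = 2640 min at €48.00/h; overtime 10 h 54 min = 654 min at €72.00/h.
Pay = (2640 × €48.00 + 654 × €72.00) ÷ 60 = €2896.80.

€2896.80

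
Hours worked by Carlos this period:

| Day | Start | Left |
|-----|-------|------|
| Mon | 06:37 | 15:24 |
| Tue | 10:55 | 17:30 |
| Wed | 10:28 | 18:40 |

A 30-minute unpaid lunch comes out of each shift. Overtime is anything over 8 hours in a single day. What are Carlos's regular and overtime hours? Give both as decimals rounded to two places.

Regular 21.78 hours, overtime 0.28 hours

Mon: 06:37–15:24 = 8 h 47 min; less 30 min break → 8 h 17 min
Tue: 10:55–17:30 = 6 h 35 min; less 30 min break → 6 h 5 min
Wed: 10:28–18:40 = 8 h 12 min; less 30 min break → 7 h 42 min
Mon reg 8 h 0 min / OT 0 h 17 min; Tue reg 6 h 5 min / OT 0 h 0 min; Wed reg 7 h 42 min / OT 0 h 0 min.
Totals: regular 21 h 47 min, overtime 0 h 17 min.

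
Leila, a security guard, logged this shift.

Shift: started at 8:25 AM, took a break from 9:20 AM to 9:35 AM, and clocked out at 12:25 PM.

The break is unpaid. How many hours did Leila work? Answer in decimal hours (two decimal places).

Shift: 8:25 AM–12:25 PM = 4 h 0 min; less 15 min break → 3 h 45 min

3.75 hours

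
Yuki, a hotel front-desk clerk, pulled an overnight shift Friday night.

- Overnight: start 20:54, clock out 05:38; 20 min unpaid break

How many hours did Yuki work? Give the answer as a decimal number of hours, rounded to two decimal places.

Overnight: 20:54 → midnight = 3 h 6 min; midnight → 05:38 = 5 h 38 min; span 8 h 44 min; less 20 min break → 8 h 24 min

8.40 hours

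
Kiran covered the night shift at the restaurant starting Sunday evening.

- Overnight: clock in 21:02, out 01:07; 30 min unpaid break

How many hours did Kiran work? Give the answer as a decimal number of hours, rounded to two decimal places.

Overnight: 21:02 → midnight = 2 h 58 min; midnight → 01:07 = 1 h 7 min; span 4 h 5 min; less 30 min break → 3 h 35 min

3.58 hours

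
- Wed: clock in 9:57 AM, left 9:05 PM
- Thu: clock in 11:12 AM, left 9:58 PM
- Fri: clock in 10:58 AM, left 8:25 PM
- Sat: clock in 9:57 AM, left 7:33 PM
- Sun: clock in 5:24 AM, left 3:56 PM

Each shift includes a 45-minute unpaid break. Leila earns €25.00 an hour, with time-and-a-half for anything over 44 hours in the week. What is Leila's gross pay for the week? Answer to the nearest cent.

€1240.00

Wed: 9:57 AM–9:05 PM = 11 h 8 min; less 45 min break → 10 h 23 min
Thu: 11:12 AM–9:58 PM = 10 h 46 min; less 45 min break → 10 h 1 min
Fri: 10:58 AM–8:25 PM = 9 h 27 min; less 45 min break → 8 h 42 min
Sat: 9:57 AM–7:33 PM = 9 h 36 min; less 45 min break → 8 h 51 min
Sun: 5:24 AM–3:56 PM = 10 h 32 min; less 45 min break → 9 h 47 min
Total worked: 47 h 44 min = 2864 min.
Regular 44 h 0 min = 2640 min at €25.00/h; overtime 3 h 44 min = 224 min at €37.50/h.
Pay = (2640 × €25.00 + 224 × €37.50) ÷ 60 = €1240.00.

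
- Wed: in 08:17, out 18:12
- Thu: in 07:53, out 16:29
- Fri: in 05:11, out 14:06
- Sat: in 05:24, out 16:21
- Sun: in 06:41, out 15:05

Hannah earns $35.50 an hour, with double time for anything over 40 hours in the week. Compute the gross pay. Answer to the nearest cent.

$1901.62

Wed: 08:17–18:12 = 9 h 55 min
Thu: 07:53–16:29 = 8 h 36 min
Fri: 05:11–14:06 = 8 h 55 min
Sat: 05:24–16:21 = 10 h 57 min
Sun: 06:41–15:05 = 8 h 24 min
Total worked: 46 h 47 min = 2807 min.
Regular 40 h 0 min = 2400 min at $35.50/h; overtime 6 h 47 min = 407 min at $71.00/h.
Pay = (2400 × $35.50 + 407 × $71.00) ÷ 60 = $1901.62.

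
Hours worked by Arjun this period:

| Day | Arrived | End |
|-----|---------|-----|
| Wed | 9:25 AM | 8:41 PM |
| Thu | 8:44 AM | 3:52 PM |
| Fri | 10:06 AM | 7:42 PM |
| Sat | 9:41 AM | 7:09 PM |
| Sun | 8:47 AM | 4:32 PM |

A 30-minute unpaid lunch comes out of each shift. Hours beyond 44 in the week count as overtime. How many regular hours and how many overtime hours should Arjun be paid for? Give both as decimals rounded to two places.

Wed: 9:25 AM–8:41 PM = 11 h 16 min; less 30 min break → 10 h 46 min
Thu: 8:44 AM–3:52 PM = 7 h 8 min; less 30 min break → 6 h 38 min
Fri: 10:06 AM–7:42 PM = 9 h 36 min; less 30 min break → 9 h 6 min
Sat: 9:41 AM–7:09 PM = 9 h 28 min; less 30 min break → 8 h 58 min
Sun: 8:47 AM–4:32 PM = 7 h 45 min; less 30 min break → 7 h 15 min
Total worked: 42 h 43 min = 42.72 h.
Threshold 44 h → overtime 0 h 0 min, regular 42 h 43 min.

Regular 42.72 hours, overtime 0.00 hours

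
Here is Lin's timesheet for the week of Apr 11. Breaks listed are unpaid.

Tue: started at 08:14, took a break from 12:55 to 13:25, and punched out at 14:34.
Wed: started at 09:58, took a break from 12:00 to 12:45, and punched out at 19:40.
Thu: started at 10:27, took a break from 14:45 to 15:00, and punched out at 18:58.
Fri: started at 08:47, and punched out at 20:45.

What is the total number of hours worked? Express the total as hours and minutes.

35 h 1 min

Tue: 08:14–14:34 = 6 h 20 min; less 30 min break → 5 h 50 min
Wed: 09:58–19:40 = 9 h 42 min; less 45 min break → 8 h 57 min
Thu: 10:27–18:58 = 8 h 31 min; less 15 min break → 8 h 16 min
Fri: 08:47–20:45 = 11 h 58 min
Total: 5 h 50 min + 8 h 57 min + 8 h 16 min + 11 h 58 min = 35 h 1 min.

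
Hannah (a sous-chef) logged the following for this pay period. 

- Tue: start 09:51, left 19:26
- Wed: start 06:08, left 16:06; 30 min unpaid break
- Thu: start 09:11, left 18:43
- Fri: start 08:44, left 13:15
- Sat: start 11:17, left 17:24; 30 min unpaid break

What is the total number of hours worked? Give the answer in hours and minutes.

38 h 43 min

Tue: 09:51–19:26 = 9 h 35 min
Wed: 06:08–16:06 = 9 h 58 min; less 30 min break → 9 h 28 min
Thu: 09:11–18:43 = 9 h 32 min
Fri: 08:44–13:15 = 4 h 31 min
Sat: 11:17–17:24 = 6 h 7 min; less 30 min break → 5 h 37 min
Total: 9 h 35 min + 9 h 28 min + 9 h 32 min + 4 h 31 min + 5 h 37 min = 38 h 43 min.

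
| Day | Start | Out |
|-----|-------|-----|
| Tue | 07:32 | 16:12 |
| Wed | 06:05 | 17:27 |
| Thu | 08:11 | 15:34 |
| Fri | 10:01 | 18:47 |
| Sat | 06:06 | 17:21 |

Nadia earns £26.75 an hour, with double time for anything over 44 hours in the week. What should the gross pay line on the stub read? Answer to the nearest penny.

Tue: 07:32–16:12 = 8 h 40 min
Wed: 06:05–17:27 = 11 h 22 min
Thu: 08:11–15:34 = 7 h 23 min
Fri: 10:01–18:47 = 8 h 46 min
Sat: 06:06–17:21 = 11 h 15 min
Total worked: 47 h 26 min = 2846 min.
Regular 44 h 0 min = 2640 min at £26.75/h; overtime 3 h 26 min = 206 min at £53.50/h.
Pay = (2640 × £26.75 + 206 × £53.50) ÷ 60 = £1360.68.

£1360.68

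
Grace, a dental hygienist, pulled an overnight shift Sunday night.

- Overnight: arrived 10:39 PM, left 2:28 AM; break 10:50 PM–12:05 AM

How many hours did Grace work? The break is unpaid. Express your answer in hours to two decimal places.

Overnight: 10:39 PM → midnight = 1 h 21 min; midnight → 2:28 AM = 2 h 28 min; span 3 h 49 min; less 75 min break → 2 h 34 min

2.57 hours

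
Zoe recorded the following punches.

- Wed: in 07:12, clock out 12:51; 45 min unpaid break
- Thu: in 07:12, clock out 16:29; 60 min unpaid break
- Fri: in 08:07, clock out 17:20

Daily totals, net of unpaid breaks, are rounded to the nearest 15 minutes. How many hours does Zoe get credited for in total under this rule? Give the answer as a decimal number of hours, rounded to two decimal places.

22.50 hours

Wed: 07:12–12:51 = 5 h 39 min − 45 min = 4 h 54 min → rounds to 5 h 0 min
Thu: 07:12–16:29 = 9 h 17 min − 60 min = 8 h 17 min → rounds to 8 h 15 min
Fri: 08:07–17:20 = 9 h 13 min → rounds to 9 h 15 min
Total credited: 22 h 30 min.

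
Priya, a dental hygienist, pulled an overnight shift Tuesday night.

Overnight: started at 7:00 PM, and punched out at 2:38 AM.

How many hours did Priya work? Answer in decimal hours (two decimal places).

Overnight: 7:00 PM → midnight = 5 h 0 min; midnight → 2:38 AM = 2 h 38 min; span 7 h 38 min

7.63 hours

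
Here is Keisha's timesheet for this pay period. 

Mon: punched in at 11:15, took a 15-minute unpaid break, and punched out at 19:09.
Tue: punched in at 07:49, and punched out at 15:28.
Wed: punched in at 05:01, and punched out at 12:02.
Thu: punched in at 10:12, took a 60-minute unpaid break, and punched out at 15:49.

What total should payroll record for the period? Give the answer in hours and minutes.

26 h 56 min

Mon: 11:15–19:09 = 7 h 54 min; less 15 min break → 7 h 39 min
Tue: 07:49–15:28 = 7 h 39 min
Wed: 05:01–12:02 = 7 h 1 min
Thu: 10:12–15:49 = 5 h 37 min; less 60 min break → 4 h 37 min
Total: 7 h 39 min + 7 h 39 min + 7 h 1 min + 4 h 37 min = 26 h 56 min.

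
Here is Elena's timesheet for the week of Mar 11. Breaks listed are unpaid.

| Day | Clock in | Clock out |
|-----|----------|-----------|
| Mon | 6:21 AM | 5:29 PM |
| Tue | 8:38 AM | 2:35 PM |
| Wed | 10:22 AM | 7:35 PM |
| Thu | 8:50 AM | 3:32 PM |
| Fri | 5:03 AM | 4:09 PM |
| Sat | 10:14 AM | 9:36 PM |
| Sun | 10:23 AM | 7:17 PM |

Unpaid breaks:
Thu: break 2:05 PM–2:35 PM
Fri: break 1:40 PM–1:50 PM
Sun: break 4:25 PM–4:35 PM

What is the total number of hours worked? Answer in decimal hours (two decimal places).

63.53 hours

Mon: 6:21 AM–5:29 PM = 11 h 8 min
Tue: 8:38 AM–2:35 PM = 5 h 57 min
Wed: 10:22 AM–7:35 PM = 9 h 13 min
Thu: 8:50 AM–3:32 PM = 6 h 42 min; less 30 min break → 6 h 12 min
Fri: 5:03 AM–4:09 PM = 11 h 6 min; less 10 min break → 10 h 56 min
Sat: 10:14 AM–9:36 PM = 11 h 22 min
Sun: 10:23 AM–7:17 PM = 8 h 54 min; less 10 min break → 8 h 44 min
Total: 11 h 8 min + 5 h 57 min + 9 h 13 min + 6 h 12 min + 10 h 56 min + 11 h 22 min + 8 h 44 min = 63 h 32 min.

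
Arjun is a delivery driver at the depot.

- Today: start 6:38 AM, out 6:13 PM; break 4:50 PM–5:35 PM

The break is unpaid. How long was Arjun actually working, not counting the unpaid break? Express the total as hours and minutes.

10 h 50 min

Today: 6:38 AM–6:13 PM = 11 h 35 min; less 45 min break → 10 h 50 min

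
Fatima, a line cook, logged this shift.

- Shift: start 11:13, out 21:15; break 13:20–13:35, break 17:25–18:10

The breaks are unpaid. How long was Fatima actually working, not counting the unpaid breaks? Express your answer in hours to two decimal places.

Shift: 11:13–21:15 = 10 h 2 min; less 60 min break → 9 h 2 min

9.03 hours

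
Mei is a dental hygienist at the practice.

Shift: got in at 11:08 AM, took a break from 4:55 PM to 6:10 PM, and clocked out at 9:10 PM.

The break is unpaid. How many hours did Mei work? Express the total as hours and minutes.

8 h 47 min

Shift: 11:08 AM–9:10 PM = 10 h 2 min; less 75 min break → 8 h 47 min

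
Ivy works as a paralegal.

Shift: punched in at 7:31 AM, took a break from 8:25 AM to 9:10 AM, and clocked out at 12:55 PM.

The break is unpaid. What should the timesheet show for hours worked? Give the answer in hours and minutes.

Shift: 7:31 AM–12:55 PM = 5 h 24 min; less 45 min break → 4 h 39 min

4 h 39 min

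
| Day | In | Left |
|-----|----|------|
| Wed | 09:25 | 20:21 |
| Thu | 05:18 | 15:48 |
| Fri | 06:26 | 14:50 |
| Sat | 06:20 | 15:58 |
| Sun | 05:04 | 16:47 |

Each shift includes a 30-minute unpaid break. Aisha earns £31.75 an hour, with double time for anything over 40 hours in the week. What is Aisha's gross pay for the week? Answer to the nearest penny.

Wed: 09:25–20:21 = 10 h 56 min; less 30 min break → 10 h 26 min
Thu: 05:18–15:48 = 10 h 30 min; less 30 min break → 10 h 0 min
Fri: 06:26–14:50 = 8 h 24 min; less 30 min break → 7 h 54 min
Sat: 06:20–15:58 = 9 h 38 min; less 30 min break → 9 h 8 min
Sun: 05:04–16:47 = 11 h 43 min; less 30 min break → 11 h 13 min
Total worked: 48 h 41 min = 2921 min.
Regular 40 h 0 min = 2400 min at £31.75/h; overtime 8 h 41 min = 521 min at £63.50/h.
Pay = (2400 × £31.75 + 521 × £63.50) ÷ 60 = £1821.39.

£1821.39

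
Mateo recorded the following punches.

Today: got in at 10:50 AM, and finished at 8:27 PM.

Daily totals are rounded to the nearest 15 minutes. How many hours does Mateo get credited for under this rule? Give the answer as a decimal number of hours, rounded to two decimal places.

Today: 10:50 AM–8:27 PM = 9 h 37 min → rounds to 9 h 30 min

9.50 hours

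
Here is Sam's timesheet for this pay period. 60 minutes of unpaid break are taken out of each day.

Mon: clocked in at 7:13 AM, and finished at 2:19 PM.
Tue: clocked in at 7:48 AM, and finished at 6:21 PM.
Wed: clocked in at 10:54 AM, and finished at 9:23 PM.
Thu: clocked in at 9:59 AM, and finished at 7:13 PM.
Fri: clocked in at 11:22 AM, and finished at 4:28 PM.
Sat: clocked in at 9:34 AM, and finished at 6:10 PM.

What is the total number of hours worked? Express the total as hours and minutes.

45 h 4 min

Mon: 7:13 AM–2:19 PM = 7 h 6 min; less 60 min break → 6 h 6 min
Tue: 7:48 AM–6:21 PM = 10 h 33 min; less 60 min break → 9 h 33 min
Wed: 10:54 AM–9:23 PM = 10 h 29 min; less 60 min break → 9 h 29 min
Thu: 9:59 AM–7:13 PM = 9 h 14 min; less 60 min break → 8 h 14 min
Fri: 11:22 AM–4:28 PM = 5 h 6 min; less 60 min break → 4 h 6 min
Sat: 9:34 AM–6:10 PM = 8 h 36 min; less 60 min break → 7 h 36 min
Total: 6 h 6 min + 9 h 33 min + 9 h 29 min + 8 h 14 min + 4 h 6 min + 7 h 36 min = 45 h 4 min.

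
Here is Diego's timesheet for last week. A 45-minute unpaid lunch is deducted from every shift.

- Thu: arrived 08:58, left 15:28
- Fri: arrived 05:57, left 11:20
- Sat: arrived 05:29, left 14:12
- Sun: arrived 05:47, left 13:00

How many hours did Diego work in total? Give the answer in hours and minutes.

24 h 49 min

Thu: 08:58–15:28 = 6 h 30 min; less 45 min break → 5 h 45 min
Fri: 05:57–11:20 = 5 h 23 min; less 45 min break → 4 h 38 min
Sat: 05:29–14:12 = 8 h 43 min; less 45 min break → 7 h 58 min
Sun: 05:47–13:00 = 7 h 13 min; less 45 min break → 6 h 28 min
Total: 5 h 45 min + 4 h 38 min + 7 h 58 min + 6 h 28 min = 24 h 49 min.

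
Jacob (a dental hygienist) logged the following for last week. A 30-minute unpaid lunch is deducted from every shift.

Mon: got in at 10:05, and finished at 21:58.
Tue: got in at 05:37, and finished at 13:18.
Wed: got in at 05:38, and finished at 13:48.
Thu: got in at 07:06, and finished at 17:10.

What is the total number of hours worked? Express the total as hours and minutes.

Mon: 10:05–21:58 = 11 h 53 min; less 30 min break → 11 h 23 min
Tue: 05:37–13:18 = 7 h 41 min; less 30 min break → 7 h 11 min
Wed: 05:38–13:48 = 8 h 10 min; less 30 min break → 7 h 40 min
Thu: 07:06–17:10 = 10 h 4 min; less 30 min break → 9 h 34 min
Total: 11 h 23 min + 7 h 11 min + 7 h 40 min + 9 h 34 min = 35 h 48 min.

35 h 48 min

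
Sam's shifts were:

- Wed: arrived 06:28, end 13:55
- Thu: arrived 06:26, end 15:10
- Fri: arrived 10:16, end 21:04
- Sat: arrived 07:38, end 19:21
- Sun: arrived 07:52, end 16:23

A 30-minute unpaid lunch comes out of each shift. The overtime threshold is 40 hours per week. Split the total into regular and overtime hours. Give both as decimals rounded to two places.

Regular 40.00 hours, overtime 4.72 hours

Wed: 06:28–13:55 = 7 h 27 min; less 30 min break → 6 h 57 min
Thu: 06:26–15:10 = 8 h 44 min; less 30 min break → 8 h 14 min
Fri: 10:16–21:04 = 10 h 48 min; less 30 min break → 10 h 18 min
Sat: 07:38–19:21 = 11 h 43 min; less 30 min break → 11 h 13 min
Sun: 07:52–16:23 = 8 h 31 min; less 30 min break → 8 h 1 min
Total worked: 44 h 43 min = 44.72 h.
Threshold 40 h → overtime 4 h 43 min, regular 40 h 0 min.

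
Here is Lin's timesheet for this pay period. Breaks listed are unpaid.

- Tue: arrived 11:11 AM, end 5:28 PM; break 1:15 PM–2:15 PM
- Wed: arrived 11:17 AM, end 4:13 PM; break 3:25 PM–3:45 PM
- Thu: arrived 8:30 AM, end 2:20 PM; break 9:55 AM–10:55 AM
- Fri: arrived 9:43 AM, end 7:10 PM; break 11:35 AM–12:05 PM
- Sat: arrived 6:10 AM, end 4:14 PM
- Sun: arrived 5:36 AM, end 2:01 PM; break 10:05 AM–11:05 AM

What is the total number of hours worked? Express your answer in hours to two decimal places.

41.15 hours

Tue: 11:11 AM–5:28 PM = 6 h 17 min; less 60 min break → 5 h 17 min
Wed: 11:17 AM–4:13 PM = 4 h 56 min; less 20 min break → 4 h 36 min
Thu: 8:30 AM–2:20 PM = 5 h 50 min; less 60 min break → 4 h 50 min
Fri: 9:43 AM–7:10 PM = 9 h 27 min; less 30 min break → 8 h 57 min
Sat: 6:10 AM–4:14 PM = 10 h 4 min
Sun: 5:36 AM–2:01 PM = 8 h 25 min; less 60 min break → 7 h 25 min
Total: 5 h 17 min + 4 h 36 min + 4 h 50 min + 8 h 57 min + 10 h 4 min + 7 h 25 min = 41 h 9 min.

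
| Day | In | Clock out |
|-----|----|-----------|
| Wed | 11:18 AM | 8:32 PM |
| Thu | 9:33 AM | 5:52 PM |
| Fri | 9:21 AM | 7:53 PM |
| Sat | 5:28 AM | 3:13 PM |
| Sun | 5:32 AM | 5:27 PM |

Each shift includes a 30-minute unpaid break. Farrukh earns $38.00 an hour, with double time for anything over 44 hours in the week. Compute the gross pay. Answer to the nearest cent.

Wed: 11:18 AM–8:32 PM = 9 h 14 min; less 30 min break → 8 h 44 min
Thu: 9:33 AM–5:52 PM = 8 h 19 min; less 30 min break → 7 h 49 min
Fri: 9:21 AM–7:53 PM = 10 h 32 min; less 30 min break → 10 h 2 min
Sat: 5:28 AM–3:13 PM = 9 h 45 min; less 30 min break → 9 h 15 min
Sun: 5:32 AM–5:27 PM = 11 h 55 min; less 30 min break → 11 h 25 min
Total worked: 47 h 15 min = 2835 min.
Regular 44 h 0 min = 2640 min at $38.00/h; overtime 3 h 15 min = 195 min at $76.00/h.
Pay = (2640 × $38.00 + 195 × $76.00) ÷ 60 = $1919.00.

$1919.00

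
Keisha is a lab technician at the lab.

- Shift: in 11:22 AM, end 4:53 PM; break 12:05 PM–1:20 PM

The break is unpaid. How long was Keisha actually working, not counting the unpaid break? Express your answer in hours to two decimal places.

Shift: 11:22 AM–4:53 PM = 5 h 31 min; less 75 min break → 4 h 16 min

4.27 hours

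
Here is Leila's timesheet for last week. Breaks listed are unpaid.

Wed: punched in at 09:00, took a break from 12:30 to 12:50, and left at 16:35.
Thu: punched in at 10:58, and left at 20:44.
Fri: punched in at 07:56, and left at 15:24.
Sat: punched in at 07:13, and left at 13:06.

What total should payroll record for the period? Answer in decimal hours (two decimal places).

Wed: 09:00–16:35 = 7 h 35 min; less 20 min break → 7 h 15 min
Thu: 10:58–20:44 = 9 h 46 min
Fri: 07:56–15:24 = 7 h 28 min
Sat: 07:13–13:06 = 5 h 53 min
Total: 7 h 15 min + 9 h 46 min + 7 h 28 min + 5 h 53 min = 30 h 22 min.

30.37 hours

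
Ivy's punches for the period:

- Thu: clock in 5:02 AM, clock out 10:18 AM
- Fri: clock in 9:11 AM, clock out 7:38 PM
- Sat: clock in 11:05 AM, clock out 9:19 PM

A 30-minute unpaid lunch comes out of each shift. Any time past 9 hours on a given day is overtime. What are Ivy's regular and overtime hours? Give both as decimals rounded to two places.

Thu: 5:02 AM–10:18 AM = 5 h 16 min; less 30 min break → 4 h 46 min
Fri: 9:11 AM–7:38 PM = 10 h 27 min; less 30 min break → 9 h 57 min
Sat: 11:05 AM–9:19 PM = 10 h 14 min; less 30 min break → 9 h 44 min
Thu reg 4 h 46 min / OT 0 h 0 min; Fri reg 9 h 0 min / OT 0 h 57 min; Sat reg 9 h 0 min / OT 0 h 44 min.
Totals: regular 22 h 46 min, overtime 1 h 41 min.

Regular 22.77 hours, overtime 1.68 hours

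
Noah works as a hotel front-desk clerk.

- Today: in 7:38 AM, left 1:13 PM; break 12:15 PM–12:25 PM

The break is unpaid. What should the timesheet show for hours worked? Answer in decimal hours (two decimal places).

5.42 hours

Today: 7:38 AM–1:13 PM = 5 h 35 min; less 10 min break → 5 h 25 min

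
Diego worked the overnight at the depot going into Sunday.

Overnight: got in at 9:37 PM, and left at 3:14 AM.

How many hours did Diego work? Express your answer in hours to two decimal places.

5.62 hours

Overnight: 9:37 PM → midnight = 2 h 23 min; midnight → 3:14 AM = 3 h 14 min; span 5 h 37 min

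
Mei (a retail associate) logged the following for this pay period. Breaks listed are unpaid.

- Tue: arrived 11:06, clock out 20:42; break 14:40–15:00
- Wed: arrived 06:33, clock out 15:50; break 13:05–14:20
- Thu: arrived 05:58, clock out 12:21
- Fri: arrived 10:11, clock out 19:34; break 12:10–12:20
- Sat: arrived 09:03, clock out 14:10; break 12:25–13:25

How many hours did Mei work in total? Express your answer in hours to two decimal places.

Tue: 11:06–20:42 = 9 h 36 min; less 20 min break → 9 h 16 min
Wed: 06:33–15:50 = 9 h 17 min; less 75 min break → 8 h 2 min
Thu: 05:58–12:21 = 6 h 23 min
Fri: 10:11–19:34 = 9 h 23 min; less 10 min break → 9 h 13 min
Sat: 09:03–14:10 = 5 h 7 min; less 60 min break → 4 h 7 min
Total: 9 h 16 min + 8 h 2 min + 6 h 23 min + 9 h 13 min + 4 h 7 min = 37 h 1 min.

37.02 hours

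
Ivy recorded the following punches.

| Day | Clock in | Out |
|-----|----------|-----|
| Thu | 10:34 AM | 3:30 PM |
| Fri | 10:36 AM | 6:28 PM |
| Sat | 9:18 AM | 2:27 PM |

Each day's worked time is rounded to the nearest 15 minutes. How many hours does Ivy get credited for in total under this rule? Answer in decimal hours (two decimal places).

Thu: 10:34 AM–3:30 PM = 4 h 56 min → rounds to 5 h 0 min
Fri: 10:36 AM–6:28 PM = 7 h 52 min → rounds to 7 h 45 min
Sat: 9:18 AM–2:27 PM = 5 h 9 min → rounds to 5 h 15 min
Total credited: 18 h 0 min.

18.00 hours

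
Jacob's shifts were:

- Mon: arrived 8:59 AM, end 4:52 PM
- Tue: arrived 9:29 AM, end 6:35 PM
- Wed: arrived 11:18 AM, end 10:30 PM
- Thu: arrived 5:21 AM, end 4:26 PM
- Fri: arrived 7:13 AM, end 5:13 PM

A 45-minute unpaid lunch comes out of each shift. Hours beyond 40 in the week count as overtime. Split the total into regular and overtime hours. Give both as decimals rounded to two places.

Mon: 8:59 AM–4:52 PM = 7 h 53 min; less 45 min break → 7 h 8 min
Tue: 9:29 AM–6:35 PM = 9 h 6 min; less 45 min break → 8 h 21 min
Wed: 11:18 AM–10:30 PM = 11 h 12 min; less 45 min break → 10 h 27 min
Thu: 5:21 AM–4:26 PM = 11 h 5 min; less 45 min break → 10 h 20 min
Fri: 7:13 AM–5:13 PM = 10 h 0 min; less 45 min break → 9 h 15 min
Total worked: 45 h 31 min = 45.52 h.
Threshold 40 h → overtime 5 h 31 min, regular 40 h 0 min.

Regular 40.00 hours, overtime 5.52 hours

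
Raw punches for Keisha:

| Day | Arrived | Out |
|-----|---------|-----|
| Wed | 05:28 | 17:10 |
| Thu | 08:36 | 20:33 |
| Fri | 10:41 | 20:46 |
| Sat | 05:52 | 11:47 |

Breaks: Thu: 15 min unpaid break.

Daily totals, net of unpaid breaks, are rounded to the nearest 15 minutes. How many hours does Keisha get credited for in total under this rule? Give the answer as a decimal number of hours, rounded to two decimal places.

Wed: 05:28–17:10 = 11 h 42 min → rounds to 11 h 45 min
Thu: 08:36–20:33 = 11 h 57 min − 15 min = 11 h 42 min → rounds to 11 h 45 min
Fri: 10:41–20:46 = 10 h 5 min → rounds to 10 h 0 min
Sat: 05:52–11:47 = 5 h 55 min → rounds to 6 h 0 min
Total credited: 39 h 30 min.

39.50 hours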